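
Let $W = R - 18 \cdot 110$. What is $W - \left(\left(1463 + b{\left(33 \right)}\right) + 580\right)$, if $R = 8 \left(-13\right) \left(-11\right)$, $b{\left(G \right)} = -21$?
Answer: $-2858$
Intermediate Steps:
$R = 1144$ ($R = \left(-104\right) \left(-11\right) = 1144$)
$W = -836$ ($W = 1144 - 18 \cdot 110 = 1144 - 1980 = -836$)
$W - \left(\left(1463 + b{\left(33 \right)}\right) + 580\right) = -836 - \left(\left(1463 - 21\right) + 580\right) = -836 - \left(1442 + 580\right) = -836 - 2022 = -2858$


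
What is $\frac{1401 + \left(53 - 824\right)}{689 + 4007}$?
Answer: $\frac{315}{2348} \approx 0.13416$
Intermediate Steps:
$\frac{1401 + \left(53 - 824\right)}{689 + 4007} = \frac{1401 + \left(53 - 824\right)}{4696} = \left(1401 - 771\right) \frac{1}{4696} = 630 \cdot \frac{1}{4696} = \frac{315}{2348}$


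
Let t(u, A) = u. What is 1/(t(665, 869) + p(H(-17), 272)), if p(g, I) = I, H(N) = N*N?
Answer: 1/937 ≈ 0.0010672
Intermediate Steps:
H(N) = N²
1/(t(665, 869) + p(H(-17), 272)) = 1/(665 + 272) = 1/937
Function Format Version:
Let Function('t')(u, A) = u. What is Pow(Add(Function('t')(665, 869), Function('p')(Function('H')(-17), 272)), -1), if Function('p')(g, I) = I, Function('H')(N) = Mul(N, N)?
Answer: Rational(1, 937) ≈ 0.0010672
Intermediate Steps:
Function('H')(N) = Pow(N, 2)
Pow(Add(Function('t')(665, 869), Function('p')(Function('H')(-17), 272)), -1) = Pow(Add(665, 272), -1) = Pow(937, -1) = Rational(1, 937)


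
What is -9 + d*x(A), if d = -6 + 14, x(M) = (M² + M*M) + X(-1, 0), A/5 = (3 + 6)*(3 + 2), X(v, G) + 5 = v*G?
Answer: 809951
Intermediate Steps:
X(v, G) = -5 + G*v (X(v, G) = -5 + v*G = -5 + G*v)
A = 225 (A = 5*((3 + 6)*(3 + 2)) = 5*(9*5) = 5*45 = 225)
x(M) = -5 + 2*M² (x(M) = (M² + M*M) + (-5 + 0*(-1)) = (M² + M²) + (-5 + 0) = 2*M² - 5 = -5 + 2*M²)
d = 8
-9 + d*x(A) = -9 + 8*(-5 + 2*225²) = -9 + 8*(-5 + 2*50625) = -9 + 8*(-5 + 101250) = -9 + 8*101245 = -9 + 809960 = 809951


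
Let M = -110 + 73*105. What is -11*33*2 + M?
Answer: 6829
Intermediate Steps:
M = 7555 (M = -110 + 7665 = 7555)
-11*33*2 + M = -11*33*2 + 7555 = -363*2 + 7555 = -726 + 7555 = 6829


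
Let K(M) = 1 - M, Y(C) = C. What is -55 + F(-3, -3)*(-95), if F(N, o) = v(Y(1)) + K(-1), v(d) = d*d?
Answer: -340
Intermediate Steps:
v(d) = d**2
F(N, o) = 3 (F(N, o) = 1**2 + (1 - 1*(-1)) = 1 + (1 + 1) = 1 + 2 = 3)
-55 + F(-3, -3)*(-95) = -55 + 3*(-95) = -55 - 285 = -340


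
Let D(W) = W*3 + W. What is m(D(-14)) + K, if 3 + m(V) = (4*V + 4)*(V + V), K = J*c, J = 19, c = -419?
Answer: 16676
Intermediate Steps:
D(W) = 4*W (D(W) = 3*W + W = 4*W)
K = -7961 (K = 19*(-419) = -7961)
m(V) = -3 + 2*V*(4 + 4*V) (m(V) = -3 + (4*V + 4)*(V + V) = -3 + (4 + 4*V)*(2*V) = -3 + 2*V*(4 + 4*V))
m(D(-14)) + K = (-3 + 8*(4*(-14)) + 8*(4*(-14))²) - 7961 = (-3 + 8*(-56) + 8*(-56)²) - 7961 = (-3 - 448 + 8*3136) - 7961 = (-3 - 448 + 25088) - 7961 = 24637 - 7961 = 16676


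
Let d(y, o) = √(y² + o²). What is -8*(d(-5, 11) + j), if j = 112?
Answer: -896 - 8*√146 ≈ -992.66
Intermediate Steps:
d(y, o) = √(o² + y²)
-8*(d(-5, 11) + j) = -8*(√(11² + (-5)²) + 112) = -8*(√(121 + 25) + 112) = -8*(√146 + 112) = -8*(112 + √146) = -896 - 8*√146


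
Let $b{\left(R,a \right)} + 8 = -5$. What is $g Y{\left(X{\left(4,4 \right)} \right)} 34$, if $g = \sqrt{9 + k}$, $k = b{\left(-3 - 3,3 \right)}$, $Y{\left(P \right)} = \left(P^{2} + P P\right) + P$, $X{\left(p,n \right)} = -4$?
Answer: $1904 i \approx 1904.0 i$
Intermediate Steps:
$b{\left(R,a \right)} = -13$ ($b{\left(R,a \right)} = -8 - 5 = -13$)
$Y{\left(P \right)} = P + 2 P^{2}$ ($Y{\left(P \right)} = \left(P^{2} + P^{2}\right) + P = 2 P^{2} + P = P + 2 P^{2}$)
$k = -13$
$g = 2 i$ ($g = \sqrt{9 - 13} = \sqrt{-4} = 2 i \approx 2.0 i$)
$g Y{\left(X{\left(4,4 \right)} \right)} 34 = 2 i \left(- 4 \left(1 + 2 \left(-4\right)\right)\right) 34 = 2 i \left(- 4 \left(1 - 8\right)\right) 34 = 2 i \left(\left(-4\right) \left(-7\right)\right) 34 = 2 i 28 \cdot 34 = 56 i 34 = 1904 i$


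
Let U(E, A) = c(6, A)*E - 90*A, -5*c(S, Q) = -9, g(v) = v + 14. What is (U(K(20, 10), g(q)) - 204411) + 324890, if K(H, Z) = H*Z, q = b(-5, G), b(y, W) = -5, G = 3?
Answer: 120029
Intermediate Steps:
q = -5
g(v) = 14 + v
c(S, Q) = 9/5 (c(S, Q) = -⅕*(-9) = 9/5)
U(E, A) = -90*A + 9*E/5 (U(E, A) = 9*E/5 - 90*A = -90*A + 9*E/5)
(U(K(20, 10), g(q)) - 204411) + 324890 = ((-90*(14 - 5) + 9*(20*10)/5) - 204411) + 324890 = ((-90*9 + (9/5)*200) - 204411) + 324890 = ((-810 + 360) - 204411) + 324890 = (-450 - 204411) + 324890 = -204861 + 324890 = 120029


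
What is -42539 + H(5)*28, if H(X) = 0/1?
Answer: -42539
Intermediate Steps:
H(X) = 0 (H(X) = 0*1 = 0)
-42539 + H(5)*28 = -42539 + 0*28 = -42539 + 0 = -42539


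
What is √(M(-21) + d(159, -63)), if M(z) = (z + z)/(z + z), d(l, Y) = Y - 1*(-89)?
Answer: 3*√3 ≈ 5.1962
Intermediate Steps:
d(l, Y) = 89 + Y (d(l, Y) = Y + 89 = 89 + Y)
M(z) = 1 (M(z) = (2*z)/((2*z)) = (2*z)*(1/(2*z)) = 1)
√(M(-21) + d(159, -63)) = √(1 + (89 - 63)) = √(1 + 26) = √27 = 3*√3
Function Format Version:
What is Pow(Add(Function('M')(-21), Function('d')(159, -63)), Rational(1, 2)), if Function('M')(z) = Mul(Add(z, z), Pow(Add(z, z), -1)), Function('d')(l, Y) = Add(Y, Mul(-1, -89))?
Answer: Mul(3, Pow(3, Rational(1, 2))) ≈ 5.1962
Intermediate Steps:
Function('d')(l, Y) = Add(89, Y) (Function('d')(l, Y) = Add(Y, 89) = Add(89, Y))
Function('M')(z) = 1 (Function('M')(z) = Mul(Mul(2, z), Pow(Mul(2, z), -1)) = Mul(Mul(2, z), Mul(Rational(1, 2), Pow(z, -1))) = 1)
Pow(Add(Function('M')(-21), Function('d')(159, -63)), Rational(1, 2)) = Pow(Add(1, Add(89, -63)), Rational(1, 2)) = Pow(Add(1, 26), Rational(1, 2)) = Pow(27, Rational(1, 2)) = Mul(3, Pow(3, Rational(1, 2)))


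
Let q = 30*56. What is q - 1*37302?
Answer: -35622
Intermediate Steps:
q = 1680
q - 1*37302 = 1680 - 1*37302 = 1680 - 37302 = -35622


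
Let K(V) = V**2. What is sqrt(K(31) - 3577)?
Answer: 2*I*sqrt(654) ≈ 51.147*I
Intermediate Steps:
sqrt(K(31) - 3577) = sqrt(31**2 - 3577) = sqrt(961 - 3577) = sqrt(-2616) = 2*I*sqrt(654)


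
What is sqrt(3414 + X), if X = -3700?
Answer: I*sqrt(286) ≈ 16.912*I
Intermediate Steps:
sqrt(3414 + X) = sqrt(3414 - 3700) = sqrt(-286) = I*sqrt(286)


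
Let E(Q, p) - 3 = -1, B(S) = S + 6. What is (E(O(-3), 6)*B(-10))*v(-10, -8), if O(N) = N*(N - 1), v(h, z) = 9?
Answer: -72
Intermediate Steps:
B(S) = 6 + S
O(N) = N*(-1 + N)
E(Q, p) = 2 (E(Q, p) = 3 - 1 = 2)
(E(O(-3), 6)*B(-10))*v(-10, -8) = (2*(6 - 10))*9 = (2*(-4))*9 = -8*9 = -72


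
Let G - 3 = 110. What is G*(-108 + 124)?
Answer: 1808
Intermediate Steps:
G = 113 (G = 3 + 110 = 113)
G*(-108 + 124) = 113*(-108 + 124) = 113*16 = 1808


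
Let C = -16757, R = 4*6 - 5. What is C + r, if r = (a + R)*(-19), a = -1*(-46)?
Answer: -17992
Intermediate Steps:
R = 19 (R = 24 - 5 = 19)
a = 46
r = -1235 (r = (46 + 19)*(-19) = 65*(-19) = -1235)
C + r = -16757 - 1235 = -17992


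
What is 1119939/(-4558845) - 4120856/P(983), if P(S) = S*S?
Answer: -6622842835897/1468387258735 ≈ -4.5103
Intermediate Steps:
P(S) = S²
1119939/(-4558845) - 4120856/P(983) = 1119939/(-4558845) - 4120856/(983²) = 1119939*(-1/4558845) - 4120856/966289 = -373313/1519615 - 4120856*1/966289 = -373313/1519615 - 4120856/966289 = -6622842835897/1468387258735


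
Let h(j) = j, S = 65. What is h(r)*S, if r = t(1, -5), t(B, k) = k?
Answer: -325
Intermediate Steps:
r = -5
h(r)*S = -5*65 = -325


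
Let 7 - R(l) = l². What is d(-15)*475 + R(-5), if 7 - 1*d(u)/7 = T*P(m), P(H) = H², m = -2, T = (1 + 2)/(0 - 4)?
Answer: 33232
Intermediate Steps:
T = -¾ (T = 3/(-4) = 3*(-¼) = -¾ ≈ -0.75000)
d(u) = 70 (d(u) = 49 - (-21)*(-2)²/4 = 49 - (-21)*4/4 = 49 - 7*(-3) = 49 + 21 = 70)
R(l) = 7 - l²
d(-15)*475 + R(-5) = 70*475 + (7 - 1*(-5)²) = 33250 + (7 - 1*25) = 33250 + (7 - 25) = 33250 - 18 = 33232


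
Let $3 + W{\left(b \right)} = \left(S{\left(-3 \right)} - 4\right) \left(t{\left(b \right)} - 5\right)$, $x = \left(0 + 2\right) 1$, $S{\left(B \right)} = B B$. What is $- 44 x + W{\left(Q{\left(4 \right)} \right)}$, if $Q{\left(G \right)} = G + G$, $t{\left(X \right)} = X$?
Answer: $-76$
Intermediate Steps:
$S{\left(B \right)} = B^{2}$
$Q{\left(G \right)} = 2 G$
$x = 2$ ($x = 2 \cdot 1 = 2$)
$W{\left(b \right)} = -28 + 5 b$ ($W{\left(b \right)} = -3 + \left(\left(-3\right)^{2} - 4\right) \left(b - 5\right) = -3 + \left(9 - 4\right) \left(-5 + b\right) = -3 + 5 \left(-5 + b\right) = -3 + \left(-25 + 5 b\right) = -28 + 5 b$)
$- 44 x + W{\left(Q{\left(4 \right)} \right)} = \left(-44\right) 2 - \left(28 - 5 \cdot 2 \cdot 4\right) = -88 + \left(-28 + 5 \cdot 8\right) = -88 + \left(-28 + 40\right) = -88 + 12 = -76$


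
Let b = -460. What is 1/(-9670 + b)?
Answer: -1/10130 ≈ -9.8717e-5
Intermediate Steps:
1/(-9670 + b) = 1/(-9670 - 460) = 1/(-10130) = -1/10130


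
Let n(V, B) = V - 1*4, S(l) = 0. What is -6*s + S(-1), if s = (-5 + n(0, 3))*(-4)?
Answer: -216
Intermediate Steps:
n(V, B) = -4 + V (n(V, B) = V - 4 = -4 + V)
s = 36 (s = (-5 + (-4 + 0))*(-4) = (-5 - 4)*(-4) = -9*(-4) = 36)
-6*s + S(-1) = -6*36 + 0 = -216 + 0 = -216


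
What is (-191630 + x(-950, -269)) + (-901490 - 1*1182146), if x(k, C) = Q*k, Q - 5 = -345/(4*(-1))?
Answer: -4723907/2 ≈ -2.3620e+6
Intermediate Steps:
Q = 365/4 (Q = 5 - 345/(4*(-1)) = 5 - 345/(-4) = 5 - 345*(-¼) = 5 + 345/4 = 365/4 ≈ 91.250)
x(k, C) = 365*k/4
(-191630 + x(-950, -269)) + (-901490 - 1*1182146) = (-191630 + (365/4)*(-950)) + (-901490 - 1*1182146) = (-191630 - 173375/2) + (-901490 - 1182146) = -556635/2 - 2083636 = -4723907/2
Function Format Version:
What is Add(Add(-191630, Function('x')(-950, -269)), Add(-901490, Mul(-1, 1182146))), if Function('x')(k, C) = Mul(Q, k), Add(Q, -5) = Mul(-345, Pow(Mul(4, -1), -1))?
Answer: Rational(-4723907, 2) ≈ -2.3620e+6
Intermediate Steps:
Q = Rational(365, 4) (Q = Add(5, Mul(-345, Pow(Mul(4, -1), -1))) = Add(5, Mul(-345, Pow(-4, -1))) = Add(5, Mul(-345, Rational(-1, 4))) = Add(5, Rational(345, 4)) = Rational(365, 4) ≈ 91.250)
Function('x')(k, C) = Mul(Rational(365, 4), k)
Add(Add(-191630, Function('x')(-950, -269)), Add(-901490, Mul(-1, 1182146))) = Add(Add(-191630, Mul(Rational(365, 4), -950)), Add(-901490, Mul(-1, 1182146))) = Add(Add(-191630, Rational(-173375, 2)), Add(-901490, -1182146)) = Add(Rational(-556635, 2), -2083636) = Rational(-4723907, 2)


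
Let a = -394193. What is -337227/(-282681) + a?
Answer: -37143511402/94227 ≈ -3.9419e+5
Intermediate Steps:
-337227/(-282681) + a = -337227/(-282681) - 394193 = -337227*(-1/282681) - 394193 = 112409/94227 - 394193 = -37143511402/94227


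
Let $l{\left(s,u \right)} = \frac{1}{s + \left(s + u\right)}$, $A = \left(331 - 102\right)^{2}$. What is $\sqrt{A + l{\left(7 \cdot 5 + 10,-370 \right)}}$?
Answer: $\frac{\sqrt{1027843530}}{140} \approx 229.0$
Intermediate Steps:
$A = 52441$ ($A = 229^{2} = 52441$)
$l{\left(s,u \right)} = \frac{1}{u + 2 s}$
$\sqrt{A + l{\left(7 \cdot 5 + 10,-370 \right)}} = \sqrt{52441 + \frac{1}{-370 + 2 \left(7 \cdot 5 + 10\right)}} = \sqrt{52441 + \frac{1}{-370 + 2 \left(35 + 10\right)}} = \sqrt{52441 + \frac{1}{-370 + 2 \cdot 45}} = \sqrt{52441 + \frac{1}{-370 + 90}} = \sqrt{52441 + \frac{1}{-280}} = \sqrt{52441 - \frac{1}{280}} = \sqrt{\frac{14683479}{280}} = \frac{\sqrt{1027843530}}{140}$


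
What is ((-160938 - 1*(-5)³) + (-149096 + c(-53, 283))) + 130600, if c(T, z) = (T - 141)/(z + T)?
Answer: -20620632/115 ≈ -1.7931e+5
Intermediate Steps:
c(T, z) = (-141 + T)/(T + z)
((-160938 - 1*(-5)³) + (-149096 + c(-53, 283))) + 130600 = ((-160938 - 1*(-5)³) + (-149096 + (-141 - 53)/(-53 + 283))) + 130600 = ((-160938 - 1*(-125)) + (-149096 - 194/230)) + 130600 = ((-160938 + 125) + (-149096 + (1/230)*(-194))) + 130600 = (-160813 + (-149096 - 97/115)) + 130600 = (-160813 - 17146137/115) + 130600 = -35639632/115 + 130600 = -20620632/115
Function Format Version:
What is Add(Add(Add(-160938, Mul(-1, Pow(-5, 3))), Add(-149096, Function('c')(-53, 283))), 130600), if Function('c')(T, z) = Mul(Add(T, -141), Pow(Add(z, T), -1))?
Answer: Rational(-20620632, 115) ≈ -1.7931e+5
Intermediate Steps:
Function('c')(T, z) = Mul(Pow(Add(T, z), -1), Add(-141, T)) (Function('c')(T, z) = Mul(Add(-141, T), Pow(Add(T, z), -1)) = Mul(Pow(Add(T, z), -1), Add(-141, T)))
Add(Add(Add(-160938, Mul(-1, Pow(-5, 3))), Add(-149096, Function('c')(-53, 283))), 130600) = Add(Add(Add(-160938, Mul(-1, Pow(-5, 3))), Add(-149096, Mul(Pow(Add(-53, 283), -1), Add(-141, -53)))), 130600) = Add(Add(Add(-160938, Mul(-1, -125)), Add(-149096, Mul(Pow(230, -1), -194))), 130600) = Add(Add(Add(-160938, 125), Add(-149096, Mul(Rational(1, 230), -194))), 130600) = Add(Add(-160813, Add(-149096, Rational(-97, 115))), 130600) = Add(Add(-160813, Rational(-17146137, 115)), 130600) = Add(Rational(-35639632, 115), 130600) = Rational(-20620632, 115)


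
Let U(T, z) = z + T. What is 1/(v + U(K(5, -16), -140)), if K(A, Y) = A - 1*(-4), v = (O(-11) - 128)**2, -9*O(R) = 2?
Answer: 81/1321105 ≈ 6.1312e-5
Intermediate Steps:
O(R) = -2/9 (O(R) = -1/9*2 = -2/9)
v = 1331716/81 (v = (-2/9 - 128)**2 = (-1154/9)**2 = 1331716/81 ≈ 16441.)
K(A, Y) = 4 + A (K(A, Y) = A + 4 = 4 + A)
U(T, z) = T + z
1/(v + U(K(5, -16), -140)) = 1/(1331716/81 + ((4 + 5) - 140)) = 1/(1331716/81 + (9 - 140)) = 1/(1331716/81 - 131) = 1/(1321105/81) = 81/1321105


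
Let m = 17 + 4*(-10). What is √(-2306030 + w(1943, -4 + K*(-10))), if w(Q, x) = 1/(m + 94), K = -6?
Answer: I*√11624697159/71 ≈ 1518.6*I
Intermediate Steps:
m = -23 (m = 17 - 40 = -23)
w(Q, x) = 1/71 (w(Q, x) = 1/(-23 + 94) = 1/71)
√(-2306030 + w(1943, -4 + K*(-10))) = √(-2306030 + 1/71) = √(-163728129/71) = I*√11624697159/71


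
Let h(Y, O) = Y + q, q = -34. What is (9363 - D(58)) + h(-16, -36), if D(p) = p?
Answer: 9255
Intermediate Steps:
h(Y, O) = -34 + Y (h(Y, O) = Y - 34 = -34 + Y)
(9363 - D(58)) + h(-16, -36) = (9363 - 1*58) + (-34 - 16) = (9363 - 58) - 50 = 9305 - 50 = 9255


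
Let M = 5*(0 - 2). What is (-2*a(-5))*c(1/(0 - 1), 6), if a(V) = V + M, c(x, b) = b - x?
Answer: 210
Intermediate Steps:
M = -10 (M = 5*(-2) = -10)
a(V) = -10 + V (a(V) = V - 10 = -10 + V)
(-2*a(-5))*c(1/(0 - 1), 6) = (-2*(-10 - 5))*(6 - 1/(0 - 1)) = (-2*(-15))*(6 - 1/(-1)) = 30*(6 - 1*(-1)) = 30*(6 + 1) = 30*7 = 210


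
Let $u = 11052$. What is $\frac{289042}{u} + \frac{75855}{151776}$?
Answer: $\frac{1241888557}{46595232} \approx 26.653$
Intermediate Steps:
$\frac{289042}{u} + \frac{75855}{151776} = \frac{289042}{11052} + \frac{75855}{151776} = 289042 \cdot \frac{1}{11052} + 75855 \cdot \frac{1}{151776} = \frac{144521}{5526} + \frac{25285}{50592} = \frac{1241888557}{46595232}$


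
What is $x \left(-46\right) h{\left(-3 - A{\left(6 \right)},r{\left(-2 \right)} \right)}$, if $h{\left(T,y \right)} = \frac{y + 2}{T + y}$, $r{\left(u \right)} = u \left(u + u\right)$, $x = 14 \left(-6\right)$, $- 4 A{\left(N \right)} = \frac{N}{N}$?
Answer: $7360$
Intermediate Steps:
$A{\left(N \right)} = - \frac{1}{4}$ ($A{\left(N \right)} = - \frac{N \frac{1}{N}}{4} = \left(- \frac{1}{4}\right) 1 = - \frac{1}{4}$)
$x = -84$
$r{\left(u \right)} = 2 u^{2}$ ($r{\left(u \right)} = u 2 u = 2 u^{2}$)
$h{\left(T,y \right)} = \frac{2 + y}{T + y}$
$x \left(-46\right) h{\left(-3 - A{\left(6 \right)},r{\left(-2 \right)} \right)} = \left(-84\right) \left(-46\right) \frac{2 + 2 \left(-2\right)^{2}}{\left(-3 - - \frac{1}{4}\right) + 2 \left(-2\right)^{2}} = 3864 \frac{2 + 2 \cdot 4}{\left(-3 + \frac{1}{4}\right) + 2 \cdot 4} = 3864 \frac{2 + 8}{- \frac{11}{4} + 8} = 3864 \frac{1}{\frac{21}{4}} \cdot 10 = 3864 \cdot \frac{4}{21} \cdot 10 = 3864 \cdot \frac{40}{21} = 7360$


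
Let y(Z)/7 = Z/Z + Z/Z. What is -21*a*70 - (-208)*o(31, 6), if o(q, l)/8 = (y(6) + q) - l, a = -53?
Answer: 142806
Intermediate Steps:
y(Z) = 14 (y(Z) = 7*(Z/Z + Z/Z) = 7*(1 + 1) = 7*2 = 14)
o(q, l) = 112 - 8*l + 8*q (o(q, l) = 8*((14 + q) - l) = 8*(14 + q - l) = 112 - 8*l + 8*q)
-21*a*70 - (-208)*o(31, 6) = -21*(-53)*70 - (-208)*(112 - 8*6 + 8*31) = 1113*70 - (-208)*(112 - 48 + 248) = 77910 - (-208)*312 = 77910 - 1*(-64896) = 77910 + 64896 = 142806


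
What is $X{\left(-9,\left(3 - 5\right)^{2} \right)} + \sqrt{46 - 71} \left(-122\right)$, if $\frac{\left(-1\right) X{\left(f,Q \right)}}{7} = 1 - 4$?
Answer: $21 - 610 i \approx 21.0 - 610.0 i$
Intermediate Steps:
$X{\left(f,Q \right)} = 21$ ($X{\left(f,Q \right)} = - 7 \left(1 - 4\right) = \left(-7\right) \left(-3\right) = 21$)
$X{\left(-9,\left(3 - 5\right)^{2} \right)} + \sqrt{46 - 71} \left(-122\right) = 21 + \sqrt{46 - 71} \left(-122\right) = 21 + \sqrt{-25} \left(-122\right) = 21 + 5 i \left(-122\right) = 21 - 610 i$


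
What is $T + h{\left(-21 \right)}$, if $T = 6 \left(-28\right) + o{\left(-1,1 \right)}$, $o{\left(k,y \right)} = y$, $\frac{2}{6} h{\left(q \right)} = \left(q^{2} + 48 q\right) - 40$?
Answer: $-1988$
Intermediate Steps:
$h{\left(q \right)} = -120 + 3 q^{2} + 144 q$ ($h{\left(q \right)} = 3 \left(\left(q^{2} + 48 q\right) - 40\right) = 3 \left(-40 + q^{2} + 48 q\right) = -120 + 3 q^{2} + 144 q$)
$T = -167$ ($T = 6 \left(-28\right) + 1 = -168 + 1 = -167$)
$T + h{\left(-21 \right)} = -167 + \left(-120 + 3 \left(-21\right)^{2} + 144 \left(-21\right)\right) = -167 - 1821 = -1988$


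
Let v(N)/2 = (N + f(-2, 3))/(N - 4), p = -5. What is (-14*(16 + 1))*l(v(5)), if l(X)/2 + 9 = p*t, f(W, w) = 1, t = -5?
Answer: -7616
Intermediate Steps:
v(N) = 2*(1 + N)/(-4 + N) (v(N) = 2*((N + 1)/(N - 4)) = 2*((1 + N)/(-4 + N)) = 2*(1 + N)/(-4 + N))
l(X) = 32 (l(X) = -18 + 2*(-5*(-5)) = -18 + 2*25 = -18 + 50 = 32)
(-14*(16 + 1))*l(v(5)) = -14*(16 + 1)*32 = -14*17*32 = -238*32 = -7616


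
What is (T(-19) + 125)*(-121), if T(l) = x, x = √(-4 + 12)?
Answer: -15125 - 242*√2 ≈ -15467.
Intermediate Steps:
x = 2*√2 (x = √8 = 2*√2 ≈ 2.8284)
T(l) = 2*√2
(T(-19) + 125)*(-121) = (2*√2 + 125)*(-121) = (125 + 2*√2)*(-121) = -15125 - 242*√2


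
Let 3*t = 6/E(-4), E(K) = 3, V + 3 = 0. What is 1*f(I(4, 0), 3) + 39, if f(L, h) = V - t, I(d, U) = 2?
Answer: 106/3 ≈ 35.333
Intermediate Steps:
V = -3 (V = -3 + 0 = -3)
t = 2/3 (t = (6/3)/3 = (6*(1/3))/3 = (1/3)*2 = 2/3 ≈ 0.66667)
f(L, h) = -11/3 (f(L, h) = -3 - 1*2/3 = -3 - 2/3 = -11/3)
1*f(I(4, 0), 3) + 39 = 1*(-11/3) + 39 = -11/3 + 39 = 106/3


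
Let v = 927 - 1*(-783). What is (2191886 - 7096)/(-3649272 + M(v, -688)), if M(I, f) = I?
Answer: -1092395/1823781 ≈ -0.59897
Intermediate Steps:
v = 1710 (v = 927 + 783 = 1710)
(2191886 - 7096)/(-3649272 + M(v, -688)) = (2191886 - 7096)/(-3649272 + 1710) = 2184790/(-3647562) = 2184790*(-1/3647562) = -1092395/1823781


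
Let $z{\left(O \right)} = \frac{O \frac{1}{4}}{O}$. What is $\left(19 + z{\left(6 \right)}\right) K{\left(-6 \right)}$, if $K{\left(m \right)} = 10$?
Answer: $\frac{385}{2} \approx 192.5$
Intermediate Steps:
$z{\left(O \right)} = \frac{1}{4}$ ($z{\left(O \right)} = \frac{O \frac{1}{4}}{O} = \frac{\frac{1}{4} O}{O} = \frac{1}{4}$)
$\left(19 + z{\left(6 \right)}\right) K{\left(-6 \right)} = \left(19 + \frac{1}{4}\right) 10 = \frac{77}{4} \cdot 10 = \frac{385}{2}$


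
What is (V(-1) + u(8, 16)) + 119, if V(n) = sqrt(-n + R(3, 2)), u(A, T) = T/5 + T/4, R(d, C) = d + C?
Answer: 631/5 + sqrt(6) ≈ 128.65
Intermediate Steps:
R(d, C) = C + d
u(A, T) = 9*T/20 (u(A, T) = T*(1/5) + T*(1/4) = T/5 + T/4 = 9*T/20)
V(n) = sqrt(5 - n) (V(n) = sqrt(-n + (2 + 3)) = sqrt(-n + 5) = sqrt(5 - n))
(V(-1) + u(8, 16)) + 119 = (sqrt(5 - 1*(-1)) + (9/20)*16) + 119 = (sqrt(5 + 1) + 36/5) + 119 = (sqrt(6) + 36/5) + 119 = (36/5 + sqrt(6)) + 119 = 631/5 + sqrt(6)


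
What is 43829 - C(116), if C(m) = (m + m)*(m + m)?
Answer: -9995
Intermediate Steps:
C(m) = 4*m² (C(m) = (2*m)*(2*m) = 4*m²)
43829 - C(116) = 43829 - 4*116² = 43829 - 4*13456 = 43829 - 1*53824 = 43829 - 53824 = -9995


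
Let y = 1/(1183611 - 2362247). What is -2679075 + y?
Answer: -3157654241701/1178636 ≈ -2.6791e+6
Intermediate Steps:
y = -1/1178636 (y = 1/(-1178636) = -1/1178636 ≈ -8.4844e-7)
-2679075 + y = -2679075 - 1/1178636 = -3157654241701/1178636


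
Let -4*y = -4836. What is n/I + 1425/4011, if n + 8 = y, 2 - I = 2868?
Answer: -244387/3831842 ≈ -0.063778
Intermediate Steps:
I = -2866 (I = 2 - 1*2868 = 2 - 2868 = -2866)
y = 1209 (y = -¼*(-4836) = 1209)
n = 1201 (n = -8 + 1209 = 1201)
n/I + 1425/4011 = 1201/(-2866) + 1425/4011 = 1201*(-1/2866) + 1425*(1/4011) = -1201/2866 + 475/1337 = -244387/3831842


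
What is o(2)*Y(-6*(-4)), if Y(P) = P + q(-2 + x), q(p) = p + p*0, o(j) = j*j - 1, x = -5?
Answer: 51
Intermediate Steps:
o(j) = -1 + j**2 (o(j) = j**2 - 1 = -1 + j**2)
q(p) = p (q(p) = p + 0 = p)
Y(P) = -7 + P (Y(P) = P + (-2 - 5) = P - 7 = -7 + P)
o(2)*Y(-6*(-4)) = (-1 + 2**2)*(-7 - 6*(-4)) = (-1 + 4)*(-7 + 24) = 3*17 = 51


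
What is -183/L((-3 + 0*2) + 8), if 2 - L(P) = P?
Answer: 61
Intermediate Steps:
L(P) = 2 - P
-183/L((-3 + 0*2) + 8) = -183/(2 - ((-3 + 0*2) + 8)) = -183/(2 - ((-3 + 0) + 8)) = -183/(2 - (-3 + 8)) = -183/(2 - 1*5) = -183/(2 - 5) = -183/(-3) = -183*(-⅓) = 61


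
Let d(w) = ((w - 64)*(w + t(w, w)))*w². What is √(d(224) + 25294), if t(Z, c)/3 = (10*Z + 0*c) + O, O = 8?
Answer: 3*√6215582686 ≈ 2.3652e+5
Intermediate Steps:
t(Z, c) = 24 + 30*Z (t(Z, c) = 3*((10*Z + 0*c) + 8) = 3*((10*Z + 0) + 8) = 3*(10*Z + 8) = 3*(8 + 10*Z) = 24 + 30*Z)
d(w) = w²*(-64 + w)*(24 + 31*w) (d(w) = ((w - 64)*(w + (24 + 30*w)))*w² = ((-64 + w)*(24 + 31*w))*w² = w²*(-64 + w)*(24 + 31*w))
√(d(224) + 25294) = √(224²*(-1536 - 1960*224 + 31*224²) + 25294) = √(50176*(-1536 - 439040 + 31*50176) + 25294) = √(50176*(-1536 - 439040 + 1555456) + 25294) = √(50176*1114880 + 25294) = √(55940218880 + 25294) = √55940244174 = 3*√6215582686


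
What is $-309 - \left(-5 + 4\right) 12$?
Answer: $-297$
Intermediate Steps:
$-309 - \left(-5 + 4\right) 12 = -309 - \left(-1\right) 12 = -309 - -12 = -309 + 12 = -297$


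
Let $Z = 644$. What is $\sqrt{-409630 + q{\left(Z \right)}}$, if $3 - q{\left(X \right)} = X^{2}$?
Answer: $i \sqrt{824363} \approx 907.94 i$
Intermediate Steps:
$q{\left(X \right)} = 3 - X^{2}$
$\sqrt{-409630 + q{\left(Z \right)}} = \sqrt{-409630 + \left(3 - 644^{2}\right)} = \sqrt{-409630 + \left(3 - 414736\right)} = \sqrt{-409630 - 414733} = \sqrt{-824363} = i \sqrt{824363}$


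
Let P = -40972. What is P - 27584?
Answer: -68556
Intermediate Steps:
P - 27584 = -40972 - 27584 = -68556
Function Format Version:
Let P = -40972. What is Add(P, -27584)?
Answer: -68556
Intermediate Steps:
Add(P, -27584) = Add(-40972, -27584) = -68556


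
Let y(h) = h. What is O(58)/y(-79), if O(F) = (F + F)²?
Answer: -13456/79 ≈ -170.33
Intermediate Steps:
O(F) = 4*F² (O(F) = (2*F)² = 4*F²)
O(58)/y(-79) = (4*58²)/(-79) = (4*3364)*(-1/79) = 13456*(-1/79) = -13456/79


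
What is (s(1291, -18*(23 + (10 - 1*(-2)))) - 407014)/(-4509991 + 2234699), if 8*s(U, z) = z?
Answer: 1628371/9101168 ≈ 0.17892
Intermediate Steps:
s(U, z) = z/8
(s(1291, -18*(23 + (10 - 1*(-2)))) - 407014)/(-4509991 + 2234699) = ((-18*(23 + (10 - 1*(-2))))/8 - 407014)/(-4509991 + 2234699) = ((-18*(23 + (10 + 2)))/8 - 407014)/(-2275292) = ((-18*(23 + 12))/8 - 407014)*(-1/2275292) = ((-18*35)/8 - 407014)*(-1/2275292) = ((⅛)*(-630) - 407014)*(-1/2275292) = (-315/4 - 407014)*(-1/2275292) = -1628371/4*(-1/2275292) = 1628371/9101168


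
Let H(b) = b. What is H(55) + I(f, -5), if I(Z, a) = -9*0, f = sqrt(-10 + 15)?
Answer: 55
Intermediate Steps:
f = sqrt(5) ≈ 2.2361
I(Z, a) = 0
H(55) + I(f, -5) = 55 + 0 = 55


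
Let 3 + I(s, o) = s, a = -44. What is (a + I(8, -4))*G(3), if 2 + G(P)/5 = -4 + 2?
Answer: 780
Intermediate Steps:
I(s, o) = -3 + s
G(P) = -20 (G(P) = -10 + 5*(-4 + 2) = -10 + 5*(-2) = -10 - 10 = -20)
(a + I(8, -4))*G(3) = (-44 + (-3 + 8))*(-20) = (-44 + 5)*(-20) = -39*(-20) = 780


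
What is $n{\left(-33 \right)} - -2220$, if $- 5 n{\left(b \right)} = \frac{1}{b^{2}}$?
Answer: $\frac{12087899}{5445} \approx 2220.0$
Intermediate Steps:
$n{\left(b \right)} = - \frac{1}{5 b^{2}}$
$n{\left(-33 \right)} - -2220 = - \frac{1}{5 \cdot 1089} - -2220 = \left(- \frac{1}{5}\right) \frac{1}{1089} + 2220 = - \frac{1}{5445} + 2220 = \frac{12087899}{5445}$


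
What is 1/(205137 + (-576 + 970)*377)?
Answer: 1/353675 ≈ 2.8275e-6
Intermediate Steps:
1/(205137 + (-576 + 970)*377) = 1/(205137 + 394*377) = 1/(205137 + 148538) = 1/353675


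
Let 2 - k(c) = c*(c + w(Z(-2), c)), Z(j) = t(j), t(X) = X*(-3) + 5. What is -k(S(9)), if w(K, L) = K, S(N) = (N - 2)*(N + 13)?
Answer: 25408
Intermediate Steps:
t(X) = 5 - 3*X (t(X) = -3*X + 5 = 5 - 3*X)
Z(j) = 5 - 3*j
S(N) = (-2 + N)*(13 + N)
k(c) = 2 - c*(11 + c) (k(c) = 2 - c*(c + (5 - 3*(-2))) = 2 - c*(c + (5 + 6)) = 2 - c*(c + 11) = 2 - c*(11 + c))
-k(S(9)) = -(2 - (-26 + 9² + 11*9)² - 11*(-26 + 9² + 11*9)) = -(2 - (-26 + 81 + 99)² - 11*(-26 + 81 + 99)) = -(2 - 1*154² - 11*154) = -(2 - 1*23716 - 1694) = -(2 - 23716 - 1694) = -1*(-25408) = 25408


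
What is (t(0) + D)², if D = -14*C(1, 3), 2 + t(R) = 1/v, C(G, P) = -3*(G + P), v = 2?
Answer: 110889/4 ≈ 27722.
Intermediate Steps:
C(G, P) = -3*G - 3*P
t(R) = -3/2 (t(R) = -2 + 1/2 = -2 + ½ = -3/2)
D = 168 (D = -14*(-3*1 - 3*3) = -14*(-3 - 9) = -14*(-12) = 168)
(t(0) + D)² = (-3/2 + 168)² = (333/2)² = 110889/4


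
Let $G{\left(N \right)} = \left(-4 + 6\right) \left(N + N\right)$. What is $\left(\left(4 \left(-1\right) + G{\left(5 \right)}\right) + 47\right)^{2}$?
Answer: $3969$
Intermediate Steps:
$G{\left(N \right)} = 4 N$ ($G{\left(N \right)} = 2 \cdot 2 N = 4 N$)
$\left(\left(4 \left(-1\right) + G{\left(5 \right)}\right) + 47\right)^{2} = \left(\left(4 \left(-1\right) + 4 \cdot 5\right) + 47\right)^{2} = \left(\left(-4 + 20\right) + 47\right)^{2} = \left(16 + 47\right)^{2} = 63^{2} = 3969$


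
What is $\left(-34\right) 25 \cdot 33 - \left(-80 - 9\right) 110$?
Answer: $-18260$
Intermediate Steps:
$\left(-34\right) 25 \cdot 33 - \left(-80 - 9\right) 110 = \left(-850\right) 33 - \left(-89\right) 110 = -28050 - -9790 = -28050 + 9790 = -18260$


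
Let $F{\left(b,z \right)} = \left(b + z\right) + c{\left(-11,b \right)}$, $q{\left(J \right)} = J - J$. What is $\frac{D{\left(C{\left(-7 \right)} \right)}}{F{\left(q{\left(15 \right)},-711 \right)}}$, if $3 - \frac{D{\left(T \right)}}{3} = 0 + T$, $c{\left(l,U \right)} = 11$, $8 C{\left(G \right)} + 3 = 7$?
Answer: $- \frac{3}{280} \approx -0.010714$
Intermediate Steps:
$C{\left(G \right)} = \frac{1}{2}$ ($C{\left(G \right)} = - \frac{3}{8} + \frac{1}{8} \cdot 7 = - \frac{3}{8} + \frac{7}{8} = \frac{1}{2}$)
$q{\left(J \right)} = 0$
$F{\left(b,z \right)} = 11 + b + z$ ($F{\left(b,z \right)} = \left(b + z\right) + 11 = 11 + b + z$)
$D{\left(T \right)} = 9 - 3 T$ ($D{\left(T \right)} = 9 - 3 \left(0 + T\right) = 9 - 3 T$)
$\frac{D{\left(C{\left(-7 \right)} \right)}}{F{\left(q{\left(15 \right)},-711 \right)}} = \frac{9 - \frac{3}{2}}{11 + 0 - 711} = \frac{9 - \frac{3}{2}}{-700} = \frac{15}{2} \left(- \frac{1}{700}\right) = - \frac{3}{280}$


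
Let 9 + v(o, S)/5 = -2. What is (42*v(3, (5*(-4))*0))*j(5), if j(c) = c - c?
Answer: 0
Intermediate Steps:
v(o, S) = -55 (v(o, S) = -45 + 5*(-2) = -45 - 10 = -55)
j(c) = 0
(42*v(3, (5*(-4))*0))*j(5) = (42*(-55))*0 = -2310*0 = 0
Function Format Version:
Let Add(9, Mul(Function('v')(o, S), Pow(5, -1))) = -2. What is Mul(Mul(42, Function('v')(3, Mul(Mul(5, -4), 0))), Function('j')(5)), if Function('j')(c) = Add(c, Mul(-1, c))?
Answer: 0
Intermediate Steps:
Function('v')(o, S) = -55 (Function('v')(o, S) = Add(-45, Mul(5, -2)) = Add(-45, -10) = -55)
Function('j')(c) = 0
Mul(Mul(42, Function('v')(3, Mul(Mul(5, -4), 0))), Function('j')(5)) = Mul(Mul(42, -55), 0) = Mul(-2310, 0) = 0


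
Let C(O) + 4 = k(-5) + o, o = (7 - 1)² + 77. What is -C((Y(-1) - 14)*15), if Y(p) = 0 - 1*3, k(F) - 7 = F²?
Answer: -141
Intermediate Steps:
k(F) = 7 + F²
Y(p) = -3 (Y(p) = 0 - 3 = -3)
o = 113 (o = 6² + 77 = 36 + 77 = 113)
C(O) = 141 (C(O) = -4 + ((7 + (-5)²) + 113) = -4 + ((7 + 25) + 113) = -4 + (32 + 113) = -4 + 145 = 141)
-C((Y(-1) - 14)*15) = -1*141 = -141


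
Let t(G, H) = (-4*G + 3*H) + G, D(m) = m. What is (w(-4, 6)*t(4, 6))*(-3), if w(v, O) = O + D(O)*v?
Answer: 324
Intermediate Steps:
t(G, H) = -3*G + 3*H
w(v, O) = O + O*v
(w(-4, 6)*t(4, 6))*(-3) = ((6*(1 - 4))*(-3*4 + 3*6))*(-3) = ((6*(-3))*(-12 + 18))*(-3) = -18*6*(-3) = -108*(-3) = 324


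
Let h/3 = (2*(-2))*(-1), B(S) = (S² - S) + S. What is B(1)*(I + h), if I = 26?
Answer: 38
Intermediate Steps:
B(S) = S²
h = 12 (h = 3*((2*(-2))*(-1)) = 3*(-4*(-1)) = 3*4 = 12)
B(1)*(I + h) = 1²*(26 + 12) = 1*38 = 38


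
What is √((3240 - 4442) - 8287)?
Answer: I*√9489 ≈ 97.411*I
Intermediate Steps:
√((3240 - 4442) - 8287) = √(-1202 - 8287) = √(-9489) = I*√9489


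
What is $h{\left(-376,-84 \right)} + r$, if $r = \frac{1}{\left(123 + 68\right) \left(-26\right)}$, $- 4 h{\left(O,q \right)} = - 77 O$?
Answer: $- \frac{35943909}{4966} \approx -7238.0$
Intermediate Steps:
$h{\left(O,q \right)} = \frac{77 O}{4}$ ($h{\left(O,q \right)} = - \frac{\left(-77\right) O}{4} = \frac{77 O}{4}$)
$r = - \frac{1}{4966}$ ($r = \frac{1}{191 \left(-26\right)} = \frac{1}{-4966} = - \frac{1}{4966} \approx -0.00020137$)
$h{\left(-376,-84 \right)} + r = \frac{77}{4} \left(-376\right) - \frac{1}{4966} = -7238 - \frac{1}{4966} = - \frac{35943909}{4966}$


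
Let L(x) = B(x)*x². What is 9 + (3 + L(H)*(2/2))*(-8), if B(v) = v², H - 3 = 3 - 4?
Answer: -143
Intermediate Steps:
H = 2 (H = 3 + (3 - 4) = 3 - 1 = 2)
L(x) = x⁴ (L(x) = x²*x² = x⁴)
9 + (3 + L(H)*(2/2))*(-8) = 9 + (3 + 2⁴*(2/2))*(-8) = 9 + (3 + 16*(2*(½)))*(-8) = 9 + (3 + 16*1)*(-8) = 9 + (3 + 16)*(-8) = 9 + 19*(-8) = 9 - 152 = -143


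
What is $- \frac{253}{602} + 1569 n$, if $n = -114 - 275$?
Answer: $- \frac{367425535}{602} \approx -6.1034 \cdot 10^{5}$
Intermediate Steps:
$n = -389$
$- \frac{253}{602} + 1569 n = - \frac{253}{602} + 1569 \left(-389\right) = \left(-253\right) \frac{1}{602} - 610341 = - \frac{253}{602} - 610341 = - \frac{367425535}{602}$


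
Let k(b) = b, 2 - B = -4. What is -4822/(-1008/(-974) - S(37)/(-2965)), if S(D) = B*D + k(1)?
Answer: -6962751010/1602961 ≈ -4343.7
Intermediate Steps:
B = 6 (B = 2 - 1*(-4) = 2 + 4 = 6)
S(D) = 1 + 6*D (S(D) = 6*D + 1 = 1 + 6*D)
-4822/(-1008/(-974) - S(37)/(-2965)) = -4822/(-1008/(-974) - (1 + 6*37)/(-2965)) = -4822/(-1008*(-1/974) - (1 + 222)*(-1/2965)) = -4822/(504/487 - 1*223*(-1/2965)) = -4822/(504/487 - 223*(-1/2965)) = -4822/(504/487 + 223/2965) = -4822/1602961/1443955 = -4822*1443955/1602961 = -6962751010/1602961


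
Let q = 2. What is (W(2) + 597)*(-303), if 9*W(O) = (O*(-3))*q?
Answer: -180487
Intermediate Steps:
W(O) = -2*O/3 (W(O) = ((O*(-3))*2)/9 = (-3*O*2)/9 = (-6*O)/9 = -2*O/3)
(W(2) + 597)*(-303) = (-⅔*2 + 597)*(-303) = (-4/3 + 597)*(-303) = (1787/3)*(-303) = -180487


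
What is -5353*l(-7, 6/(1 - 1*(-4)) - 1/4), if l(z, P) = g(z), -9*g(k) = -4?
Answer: -21412/9 ≈ -2379.1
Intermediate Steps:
g(k) = 4/9 (g(k) = -⅑*(-4) = 4/9)
l(z, P) = 4/9
-5353*l(-7, 6/(1 - 1*(-4)) - 1/4) = -5353*4/9 = -21412/9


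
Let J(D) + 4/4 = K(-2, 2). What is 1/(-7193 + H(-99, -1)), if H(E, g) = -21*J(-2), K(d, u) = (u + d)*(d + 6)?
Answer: -1/7172 ≈ -0.00013943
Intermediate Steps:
K(d, u) = (6 + d)*(d + u) (K(d, u) = (d + u)*(6 + d) = (6 + d)*(d + u))
J(D) = -1 (J(D) = -1 + ((-2)² + 6*(-2) + 6*2 - 2*2) = -1 + (4 - 12 + 12 - 4) = -1 + 0 = -1)
H(E, g) = 21 (H(E, g) = -21*(-1) = 21)
1/(-7193 + H(-99, -1)) = 1/(-7193 + 21) = 1/(-7172) = -1/7172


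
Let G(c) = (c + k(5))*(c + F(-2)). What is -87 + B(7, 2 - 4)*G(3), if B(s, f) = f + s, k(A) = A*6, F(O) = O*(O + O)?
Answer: 1728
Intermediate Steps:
F(O) = 2*O**2 (F(O) = O*(2*O) = 2*O**2)
k(A) = 6*A
G(c) = (8 + c)*(30 + c) (G(c) = (c + 6*5)*(c + 2*(-2)**2) = (c + 30)*(c + 2*4) = (30 + c)*(c + 8) = (30 + c)*(8 + c) = (8 + c)*(30 + c))
-87 + B(7, 2 - 4)*G(3) = -87 + ((2 - 4) + 7)*(240 + 3**2 + 38*3) = -87 + (-2 + 7)*(240 + 9 + 114) = -87 + 5*363 = -87 + 1815 = 1728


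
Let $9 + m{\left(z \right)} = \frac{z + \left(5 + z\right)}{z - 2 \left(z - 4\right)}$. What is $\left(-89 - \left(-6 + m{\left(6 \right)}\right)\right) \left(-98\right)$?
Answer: $8085$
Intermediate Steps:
$m{\left(z \right)} = -9 + \frac{5 + 2 z}{8 - z}$ ($m{\left(z \right)} = -9 + \frac{z + \left(5 + z\right)}{z - 2 \left(z - 4\right)} = -9 + \frac{5 + 2 z}{z - 2 \left(-4 + z\right)} = -9 + \frac{5 + 2 z}{z - \left(-8 + 2 z\right)} = -9 + \frac{5 + 2 z}{8 - z}$)
$\left(-89 - \left(-6 + m{\left(6 \right)}\right)\right) \left(-98\right) = \left(-89 - \left(-6 + \frac{67 - 66}{-8 + 6}\right)\right) \left(-98\right) = \left(-89 - \left(-6 + \frac{67 - 66}{-2}\right)\right) \left(-98\right) = \left(-89 - \left(-6 - \frac{1}{2}\right)\right) \left(-98\right) = \left(-89 - - \frac{13}{2}\right) \left(-98\right) = \left(-89 + \frac{13}{2}\right) \left(-98\right) = \left(- \frac{165}{2}\right) \left(-98\right) = 8085$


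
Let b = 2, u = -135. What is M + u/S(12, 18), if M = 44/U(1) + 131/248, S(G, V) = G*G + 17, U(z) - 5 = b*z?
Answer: 238587/39928 ≈ 5.9754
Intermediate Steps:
U(z) = 5 + 2*z
S(G, V) = 17 + G² (S(G, V) = G² + 17 = 17 + G²)
M = 11829/1736 (M = 44/(5 + 2*1) + 131/248 = 44/(5 + 2) + 131*(1/248) = 44/7 + 131/248 = 11829/1736 ≈ 6.8139)
M + u/S(12, 18) = 11829/1736 - 135/(17 + 12²) = 11829/1736 - 135/(17 + 144) = 11829/1736 - 135/161 = 238587/39928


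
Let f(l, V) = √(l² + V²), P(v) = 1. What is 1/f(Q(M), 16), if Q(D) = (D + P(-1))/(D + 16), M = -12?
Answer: 4*√4217/4217 ≈ 0.061597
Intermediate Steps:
Q(D) = (1 + D)/(16 + D) (Q(D) = (D + 1)/(D + 16) = (1 + D)/(16 + D))
f(l, V) = √(V² + l²)
1/f(Q(M), 16) = 1/(√(16² + ((1 - 12)/(16 - 12))²)) = 1/(√(256 + (-11/4)²)) = 1/(√(256 + 121/16)) = 1/(√(4217/16)) = 1/(√4217/4) = 4*√4217/4217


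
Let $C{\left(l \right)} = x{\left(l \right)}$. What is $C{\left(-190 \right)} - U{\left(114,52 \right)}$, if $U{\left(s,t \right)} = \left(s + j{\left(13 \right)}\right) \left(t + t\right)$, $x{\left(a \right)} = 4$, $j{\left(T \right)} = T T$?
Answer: $-29428$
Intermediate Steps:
$j{\left(T \right)} = T^{2}$
$C{\left(l \right)} = 4$
$U{\left(s,t \right)} = 2 t \left(169 + s\right)$ ($U{\left(s,t \right)} = \left(s + 13^{2}\right) \left(t + t\right) = \left(s + 169\right) 2 t = \left(169 + s\right) 2 t = 2 t \left(169 + s\right)$)
$C{\left(-190 \right)} - U{\left(114,52 \right)} = 4 - 2 \cdot 52 \left(169 + 114\right) = 4 - 2 \cdot 52 \cdot 283 = 4 - 29432 = -29428$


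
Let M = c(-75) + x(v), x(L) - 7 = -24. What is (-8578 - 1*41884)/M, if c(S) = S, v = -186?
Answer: 1097/2 ≈ 548.50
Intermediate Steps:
x(L) = -17 (x(L) = 7 - 24 = -17)
M = -92 (M = -75 - 17 = -92)
(-8578 - 1*41884)/M = (-8578 - 1*41884)/(-92) = (-8578 - 41884)*(-1/92) = -50462*(-1/92) = 1097/2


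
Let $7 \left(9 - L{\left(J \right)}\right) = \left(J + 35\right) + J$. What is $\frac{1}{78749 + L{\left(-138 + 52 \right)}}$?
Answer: $\frac{7}{551443} \approx 1.2694 \cdot 10^{-5}$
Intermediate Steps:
$L{\left(J \right)} = 4 - \frac{2 J}{7}$ ($L{\left(J \right)} = 9 - \frac{\left(J + 35\right) + J}{7} = 9 - \frac{\left(35 + J\right) + J}{7} = 9 - \frac{35 + 2 J}{7} = 9 - \left(5 + \frac{2 J}{7}\right) = 4 - \frac{2 J}{7}$)
$\frac{1}{78749 + L{\left(-138 + 52 \right)}} = \frac{1}{78749 - \left(-4 + \frac{2 \left(-138 + 52\right)}{7}\right)} = \frac{1}{78749 + \left(4 - - \frac{172}{7}\right)} = \frac{1}{78749 + \left(4 + \frac{172}{7}\right)} = \frac{1}{78749 + \frac{200}{7}} = \frac{1}{\frac{551443}{7}} = \frac{7}{551443}$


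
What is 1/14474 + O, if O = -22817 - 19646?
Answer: -614609461/14474 ≈ -42463.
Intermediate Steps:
O = -42463
1/14474 + O = 1/14474 - 42463 = -614609461/14474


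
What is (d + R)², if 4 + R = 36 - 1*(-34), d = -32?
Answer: 1156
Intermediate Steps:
R = 66 (R = -4 + (36 - 1*(-34)) = -4 + (36 + 34) = -4 + 70 = 66)
(d + R)² = (-32 + 66)² = 34² = 1156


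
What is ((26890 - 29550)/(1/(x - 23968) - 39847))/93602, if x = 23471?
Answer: 66101/92684513196 ≈ 7.1318e-7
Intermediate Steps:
((26890 - 29550)/(1/(x - 23968) - 39847))/93602 = ((26890 - 29550)/(1/(23471 - 23968) - 39847))/93602 = -2660/(1/(-497) - 39847)*(1/93602) = -2660/(-1/497 - 39847)*(1/93602) = -2660/(-19803960/497)*(1/93602) = -2660*(-497/19803960)*(1/93602) = (66101/990198)*(1/93602) = 66101/92684513196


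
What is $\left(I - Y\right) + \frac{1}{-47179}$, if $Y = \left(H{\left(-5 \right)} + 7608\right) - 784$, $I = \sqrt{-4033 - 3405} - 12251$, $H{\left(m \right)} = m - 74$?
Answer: $- \frac{896212285}{47179} + i \sqrt{7438} \approx -18996.0 + 86.244 i$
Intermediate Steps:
$H{\left(m \right)} = -74 + m$
$I = -12251 + i \sqrt{7438}$ ($I = \sqrt{-7438} - 12251 = i \sqrt{7438} - 12251 = -12251 + i \sqrt{7438} \approx -12251.0 + 86.244 i$)
$Y = 6745$ ($Y = \left(\left(-74 - 5\right) + 7608\right) - 784 = \left(-79 + 7608\right) - 784 = 7529 - 784 = 6745$)
$\left(I - Y\right) + \frac{1}{-47179} = \left(\left(-12251 + i \sqrt{7438}\right) - 6745\right) + \frac{1}{-47179} = \left(\left(-12251 + i \sqrt{7438}\right) - 6745\right) - \frac{1}{47179} = \left(-18996 + i \sqrt{7438}\right) - \frac{1}{47179} = - \frac{896212285}{47179} + i \sqrt{7438}$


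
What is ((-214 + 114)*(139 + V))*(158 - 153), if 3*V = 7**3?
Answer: -380000/3 ≈ -1.2667e+5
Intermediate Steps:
V = 343/3 (V = (1/3)*7**3 = (1/3)*343 = 343/3 ≈ 114.33)
((-214 + 114)*(139 + V))*(158 - 153) = ((-214 + 114)*(139 + 343/3))*(158 - 153) = -100*760/3*5 = -76000/3*5 = -380000/3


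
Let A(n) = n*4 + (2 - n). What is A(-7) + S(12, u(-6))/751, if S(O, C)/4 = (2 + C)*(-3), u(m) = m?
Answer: -14221/751 ≈ -18.936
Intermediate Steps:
A(n) = 2 + 3*n (A(n) = 4*n + (2 - n) = 2 + 3*n)
S(O, C) = -24 - 12*C (S(O, C) = 4*((2 + C)*(-3)) = 4*(-6 - 3*C) = -24 - 12*C)
A(-7) + S(12, u(-6))/751 = (2 + 3*(-7)) + (-24 - 12*(-6))/751 = (2 - 21) + (-24 + 72)/751 = -19 + (1/751)*48 = -19 + 48/751 = -14221/751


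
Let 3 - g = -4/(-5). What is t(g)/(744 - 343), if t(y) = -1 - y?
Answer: -16/2005 ≈ -0.0079800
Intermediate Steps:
g = 11/5 (g = 3 - (-4)/(-5) = 3 - (-4)*(-1)/5 = 3 - 1*⅘ = 3 - ⅘ = 11/5 ≈ 2.2000)
t(g)/(744 - 343) = (-1 - 1*11/5)/(744 - 343) = (-1 - 11/5)/401 = (1/401)*(-16/5) = -16/2005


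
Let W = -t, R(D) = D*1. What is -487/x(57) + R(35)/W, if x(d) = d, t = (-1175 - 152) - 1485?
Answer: -71971/8436 ≈ -8.5314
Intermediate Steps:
R(D) = D
t = -2812 (t = -1327 - 1485 = -2812)
W = 2812 (W = -1*(-2812) = 2812)
-487/x(57) + R(35)/W = -487/57 + 35/2812 = -71971/8436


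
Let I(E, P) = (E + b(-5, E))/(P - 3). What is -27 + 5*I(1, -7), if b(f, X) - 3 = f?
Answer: -53/2 ≈ -26.500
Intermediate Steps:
b(f, X) = 3 + f
I(E, P) = (-2 + E)/(-3 + P) (I(E, P) = (E + (3 - 5))/(P - 3) = (E - 2)/(-3 + P) = (-2 + E)/(-3 + P))
-27 + 5*I(1, -7) = -27 + 5*((-2 + 1)/(-3 - 7)) = -27 + 5*(-1/(-10)) = -27 + 5*(-⅒*(-1)) = -27 + 5*(⅒) = -27 + ½ = -53/2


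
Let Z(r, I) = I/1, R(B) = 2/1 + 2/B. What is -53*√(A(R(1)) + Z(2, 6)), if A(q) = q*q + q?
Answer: -53*√26 ≈ -270.25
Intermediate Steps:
R(B) = 2 + 2/B (R(B) = 2*1 + 2/B = 2 + 2/B)
A(q) = q + q² (A(q) = q² + q = q + q²)
Z(r, I) = I (Z(r, I) = I*1 = I)
-53*√(A(R(1)) + Z(2, 6)) = -53*√((2 + 2/1)*(1 + (2 + 2/1)) + 6) = -53*√((2 + 2*1)*(1 + (2 + 2*1)) + 6) = -53*√((2 + 2)*(1 + (2 + 2)) + 6) = -53*√(4*(1 + 4) + 6) = -53*√(4*5 + 6) = -53*√(20 + 6) = -53*√26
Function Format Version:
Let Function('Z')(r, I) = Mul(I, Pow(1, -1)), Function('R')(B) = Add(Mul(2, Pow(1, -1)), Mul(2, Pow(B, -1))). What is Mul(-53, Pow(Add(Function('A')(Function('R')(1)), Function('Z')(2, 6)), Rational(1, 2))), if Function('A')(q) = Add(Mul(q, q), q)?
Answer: Mul(-53, Pow(26, Rational(1, 2))) ≈ -270.25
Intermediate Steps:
Function('R')(B) = Add(2, Mul(2, Pow(B, -1))) (Function('R')(B) = Add(Mul(2, 1), Mul(2, Pow(B, -1))) = Add(2, Mul(2, Pow(B, -1))))
Function('A')(q) = Add(q, Pow(q, 2)) (Function('A')(q) = Add(Pow(q, 2), q) = Add(q, Pow(q, 2)))
Function('Z')(r, I) = I (Function('Z')(r, I) = Mul(I, 1) = I)
Mul(-53, Pow(Add(Function('A')(Function('R')(1)), Function('Z')(2, 6)), Rational(1, 2))) = Mul(-53, Pow(Add(Mul(Add(2, Mul(2, Pow(1, -1))), Add(1, Add(2, Mul(2, Pow(1, -1))))), 6), Rational(1, 2))) = Mul(-53, Pow(Add(Mul(Add(2, Mul(2, 1)), Add(1, Add(2, Mul(2, 1)))), 6), Rational(1, 2))) = Mul(-53, Pow(Add(Mul(Add(2, 2), Add(1, Add(2, 2))), 6), Rational(1, 2))) = Mul(-53, Pow(Add(Mul(4, Add(1, 4)), 6), Rational(1, 2))) = Mul(-53, Pow(Add(Mul(4, 5), 6), Rational(1, 2))) = Mul(-53, Pow(Add(20, 6), Rational(1, 2))) = Mul(-53, Pow(26, Rational(1, 2)))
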